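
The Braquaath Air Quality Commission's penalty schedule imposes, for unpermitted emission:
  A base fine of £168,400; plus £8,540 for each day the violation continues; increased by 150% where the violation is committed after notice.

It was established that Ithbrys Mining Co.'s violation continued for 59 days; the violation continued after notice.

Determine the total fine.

Per-day component: 59 × £8,540 = £503,860
Base plus per-day: £168,400 + £503,860 = £672,260
Enhancement: 150% of £672,260 = £1,008,390
Enhanced fine: £672,260 + £1,008,390 = £1,680,650

£1,680,650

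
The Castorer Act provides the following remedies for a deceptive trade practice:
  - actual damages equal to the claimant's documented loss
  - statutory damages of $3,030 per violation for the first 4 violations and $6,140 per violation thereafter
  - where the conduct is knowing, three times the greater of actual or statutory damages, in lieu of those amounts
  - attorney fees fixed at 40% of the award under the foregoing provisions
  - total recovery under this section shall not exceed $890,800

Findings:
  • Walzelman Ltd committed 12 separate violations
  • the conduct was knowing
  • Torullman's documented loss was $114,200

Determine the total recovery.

Total recovery: $479,640

First 4 violations: 4 × $3,030 = $12,120
Remaining violations: (12 − 4) × $6,140 = $49,120
Statutory damages: $12,120 + $49,120 = $61,240
Greater of actual damages ($114,200) or statutory damages ($61,240): $114,200
Trebled: 3 × $114,200 = $342,600
Attorney fees: 40% of $342,600 = $137,040
Total before cap: $342,600 + $137,040 = $479,640
Cap at $890,800: $479,640 is within the cap, no reduction.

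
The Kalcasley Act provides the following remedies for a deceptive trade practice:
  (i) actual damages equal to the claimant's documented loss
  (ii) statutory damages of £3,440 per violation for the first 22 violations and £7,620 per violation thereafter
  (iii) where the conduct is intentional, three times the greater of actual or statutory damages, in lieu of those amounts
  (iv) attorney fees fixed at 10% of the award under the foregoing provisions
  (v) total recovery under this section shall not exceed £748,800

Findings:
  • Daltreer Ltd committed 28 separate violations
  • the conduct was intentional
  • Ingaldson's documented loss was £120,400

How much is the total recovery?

First 22 violations: 22 × £3,440 = £75,680
Remaining violations: (28 − 22) × £7,620 = £45,720
Statutory damages: £75,680 + £45,720 = £121,400
Greater of actual damages (£120,400) or statutory damages (£121,400): £121,400
Trebled: 3 × £121,400 = £364,200
Attorney fees: 10% of £364,200 = £36,420
Total before cap: £364,200 + £36,420 = £400,620
Cap at £748,800: £400,620 is within the cap, no reduction.

£400,620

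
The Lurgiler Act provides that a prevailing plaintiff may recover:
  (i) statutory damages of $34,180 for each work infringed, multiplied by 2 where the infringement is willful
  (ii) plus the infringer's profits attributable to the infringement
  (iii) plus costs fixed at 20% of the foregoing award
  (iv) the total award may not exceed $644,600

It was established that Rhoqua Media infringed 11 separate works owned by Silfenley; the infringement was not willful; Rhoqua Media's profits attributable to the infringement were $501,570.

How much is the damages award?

$644,600

Statutory damages: 11 × $34,180 = $375,980
Infringement not willful: no ×2 enhancement.
Combined award: $375,980 + $501,570 = $877,550
Costs: 20% of $877,550 = $175,510
Award plus costs: $877,550 + $175,510 = $1,053,060
Cap at $644,600: $1,053,060 exceeds the cap → $644,600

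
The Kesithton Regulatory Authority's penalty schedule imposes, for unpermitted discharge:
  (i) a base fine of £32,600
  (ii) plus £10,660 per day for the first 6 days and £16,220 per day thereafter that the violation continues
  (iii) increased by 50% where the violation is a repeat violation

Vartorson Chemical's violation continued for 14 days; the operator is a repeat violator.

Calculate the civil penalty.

First 6 days: 6 × £10,660 = £63,960
Remaining days: (14 − 6) × £16,220 = £129,760
Per-day component: £63,960 + £129,760 = £193,720
Base plus per-day: £32,600 + £193,720 = £226,320
Enhancement: 50% of £226,320 = £113,160
Enhanced fine: £226,320 + £113,160 = £339,480

£339,480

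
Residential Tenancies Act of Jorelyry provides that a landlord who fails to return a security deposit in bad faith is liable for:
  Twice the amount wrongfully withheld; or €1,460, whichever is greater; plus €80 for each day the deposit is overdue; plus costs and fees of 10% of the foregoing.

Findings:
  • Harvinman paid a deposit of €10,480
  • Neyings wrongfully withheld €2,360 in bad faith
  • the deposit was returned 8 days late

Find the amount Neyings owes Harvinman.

Doubled: 2 × €2,360 = €4,720
Minimum €1,460: €4,720 meets the minimum, no increase.
Late-return penalty: 8 × €80 = €640
Damages plus late penalty: €4,720 + €640 = €5,360
Costs and fees: 10% of €5,360 = €536
Total recovery: €5,360 + €536 = €5,896

€5,896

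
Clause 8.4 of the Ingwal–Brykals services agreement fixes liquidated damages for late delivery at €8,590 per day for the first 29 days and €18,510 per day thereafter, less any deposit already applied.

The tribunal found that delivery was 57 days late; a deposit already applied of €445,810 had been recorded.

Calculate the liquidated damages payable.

First 29 days: 29 × €8,590 = €249,110
Remaining days: (57 − 29) × €18,510 = €518,280
Accrued per-day damages: €249,110 + €518,280 = €767,390
Less deposit already applied: €767,390 − €445,810 = €321,580

€321,580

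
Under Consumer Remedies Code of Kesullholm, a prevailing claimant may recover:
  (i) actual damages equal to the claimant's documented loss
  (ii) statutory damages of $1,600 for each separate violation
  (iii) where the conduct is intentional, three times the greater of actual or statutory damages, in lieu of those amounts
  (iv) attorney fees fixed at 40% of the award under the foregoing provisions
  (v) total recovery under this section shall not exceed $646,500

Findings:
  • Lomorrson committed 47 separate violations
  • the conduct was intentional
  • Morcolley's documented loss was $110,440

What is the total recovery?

Statutory damages: 47 × $1,600 = $75,200
Greater of actual damages ($110,440) or statutory damages ($75,200): $110,440
Trebled: 3 × $110,440 = $331,320
Attorney fees: 40% of $331,320 = $132,528
Total before cap: $331,320 + $132,528 = $463,848
Cap at $646,500: $463,848 is within the cap, no reduction.

$463,848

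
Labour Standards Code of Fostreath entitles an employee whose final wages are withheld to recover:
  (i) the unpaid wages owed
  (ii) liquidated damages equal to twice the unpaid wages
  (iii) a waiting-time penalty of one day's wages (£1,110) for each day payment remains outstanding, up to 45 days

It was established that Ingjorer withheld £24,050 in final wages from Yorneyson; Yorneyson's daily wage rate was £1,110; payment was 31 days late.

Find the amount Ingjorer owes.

£106,560

Doubled: 2 × £24,050 = £48,100
Penalty days: min(31, 45) = 31
Waiting-time penalty: 31 × £1,110 = £34,410
Total award: £24,050 + £48,100 + £34,410 = £106,560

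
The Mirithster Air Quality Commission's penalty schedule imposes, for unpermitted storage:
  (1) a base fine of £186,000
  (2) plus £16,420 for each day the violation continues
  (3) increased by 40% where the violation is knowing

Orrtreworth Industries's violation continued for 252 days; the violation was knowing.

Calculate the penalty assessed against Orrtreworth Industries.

£6,053,376

Per-day component: 252 × £16,420 = £4,137,840
Base plus per-day: £186,000 + £4,137,840 = £4,323,840
Enhancement: 40% of £4,323,840 = £1,729,536
Enhanced fine: £4,323,840 + £1,729,536 = £6,053,376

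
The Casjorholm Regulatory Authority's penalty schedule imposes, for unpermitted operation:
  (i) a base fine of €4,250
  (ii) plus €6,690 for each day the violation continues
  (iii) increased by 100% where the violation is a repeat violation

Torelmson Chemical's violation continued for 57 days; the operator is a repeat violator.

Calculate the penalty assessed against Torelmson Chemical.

Civil penalty: €771,160

Per-day component: 57 × €6,690 = €381,330
Base plus per-day: €4,250 + €381,330 = €385,580
Enhancement: 100% of €385,580 = €385,580
Enhanced fine: €385,580 + €385,580 = €771,160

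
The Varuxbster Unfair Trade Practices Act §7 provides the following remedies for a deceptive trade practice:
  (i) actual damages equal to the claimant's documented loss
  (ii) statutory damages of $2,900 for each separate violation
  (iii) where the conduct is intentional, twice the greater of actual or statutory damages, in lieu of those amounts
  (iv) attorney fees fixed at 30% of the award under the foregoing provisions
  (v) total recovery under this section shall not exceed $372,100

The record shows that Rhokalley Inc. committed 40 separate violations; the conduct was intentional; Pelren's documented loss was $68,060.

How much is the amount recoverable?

Statutory damages: 40 × $2,900 = $116,000
Greater of actual damages ($68,060) or statutory damages ($116,000): $116,000
Doubled: 2 × $116,000 = $232,000
Attorney fees: 30% of $232,000 = $69,600
Total before cap: $232,000 + $69,600 = $301,600
Cap at $372,100: $301,600 is within the cap, no reduction.

$301,600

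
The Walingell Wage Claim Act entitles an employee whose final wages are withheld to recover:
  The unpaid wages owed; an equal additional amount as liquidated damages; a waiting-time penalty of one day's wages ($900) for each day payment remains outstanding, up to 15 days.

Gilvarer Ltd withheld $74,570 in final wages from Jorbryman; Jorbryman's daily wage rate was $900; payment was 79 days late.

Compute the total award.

Liquidated damages (equal amount): $74,570
Penalty days: min(79, 15) = 15
Waiting-time penalty: 15 × $900 = $13,500
Total award: $74,570 + $74,570 + $13,500 = $162,640

$162,640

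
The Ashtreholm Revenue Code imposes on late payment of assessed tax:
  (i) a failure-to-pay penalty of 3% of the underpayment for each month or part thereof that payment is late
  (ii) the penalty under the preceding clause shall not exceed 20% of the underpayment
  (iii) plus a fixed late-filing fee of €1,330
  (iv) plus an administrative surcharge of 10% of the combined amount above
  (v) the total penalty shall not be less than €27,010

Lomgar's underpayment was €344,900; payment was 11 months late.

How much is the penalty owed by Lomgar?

€77,341

Accrued rate: 3% × 11 = 33%, capped at 20% → 20%
Failure-to-pay penalty: 20% of €344,900 = €68,980
Penalty before surcharge: €68,980 + €1,330 = €70,310
Administrative surcharge: 10% of €70,310 = €7,031
Total penalty: €70,310 + €7,031 = €77,341
Minimum €27,010: €77,341 meets the minimum, no increase.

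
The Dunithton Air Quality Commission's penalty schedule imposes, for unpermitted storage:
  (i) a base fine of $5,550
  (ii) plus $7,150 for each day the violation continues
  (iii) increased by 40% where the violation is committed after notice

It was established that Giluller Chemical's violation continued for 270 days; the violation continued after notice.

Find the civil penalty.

Per-day component: 270 × $7,150 = $1,930,500
Base plus per-day: $5,550 + $1,930,500 = $1,936,050
Enhancement: 40% of $1,936,050 = $774,420
Enhanced fine: $1,936,050 + $774,420 = $2,710,470

$2,710,470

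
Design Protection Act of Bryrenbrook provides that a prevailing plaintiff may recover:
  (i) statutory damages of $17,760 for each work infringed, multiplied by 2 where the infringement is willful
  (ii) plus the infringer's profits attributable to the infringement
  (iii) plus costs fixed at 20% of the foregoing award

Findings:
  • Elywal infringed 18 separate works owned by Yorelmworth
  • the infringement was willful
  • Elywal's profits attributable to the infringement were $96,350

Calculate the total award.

$882,852

Statutory damages: 18 × $17,760 = $319,680
Doubled: 2 × $319,680 = $639,360
Combined award: $639,360 + $96,350 = $735,710
Costs: 20% of $735,710 = $147,142
Award plus costs: $735,710 + $147,142 = $882,852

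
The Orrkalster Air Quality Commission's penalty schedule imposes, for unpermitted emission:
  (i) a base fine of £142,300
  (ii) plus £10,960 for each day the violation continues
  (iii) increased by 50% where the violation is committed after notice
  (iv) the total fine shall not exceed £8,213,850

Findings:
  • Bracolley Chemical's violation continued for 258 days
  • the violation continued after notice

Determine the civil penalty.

Per-day component: 258 × £10,960 = £2,827,680
Base plus per-day: £142,300 + £2,827,680 = £2,969,980
Enhancement: 50% of £2,969,980 = £1,484,990
Enhanced fine: £2,969,980 + £1,484,990 = £4,454,970
Cap at £8,213,850: £4,454,970 is within the cap, no reduction.

£4,454,970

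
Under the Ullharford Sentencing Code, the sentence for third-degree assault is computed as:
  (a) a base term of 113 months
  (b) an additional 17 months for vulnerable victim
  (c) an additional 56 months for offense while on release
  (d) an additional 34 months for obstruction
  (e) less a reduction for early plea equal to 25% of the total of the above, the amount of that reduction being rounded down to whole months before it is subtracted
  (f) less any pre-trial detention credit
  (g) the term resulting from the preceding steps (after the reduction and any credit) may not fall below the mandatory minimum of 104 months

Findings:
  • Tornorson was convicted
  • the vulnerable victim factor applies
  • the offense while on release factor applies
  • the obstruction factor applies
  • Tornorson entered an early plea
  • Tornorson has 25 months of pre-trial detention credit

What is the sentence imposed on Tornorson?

Vulnerable victim enhancement: +17 months
Offense while on release enhancement: +56 months
Obstruction enhancement: +34 months
Adjusted term: 113 months + 17 months + 56 months + 34 months = 220 months
Early plea reduction: 25% of 220 months = 55 months (rounded down)
After reduction: 220 − 55 = 165 months
Less pre-trial detention credit: 165 months − 25 months = 140 months
Minimum 104 months: 140 months meets the minimum, no increase.

140 months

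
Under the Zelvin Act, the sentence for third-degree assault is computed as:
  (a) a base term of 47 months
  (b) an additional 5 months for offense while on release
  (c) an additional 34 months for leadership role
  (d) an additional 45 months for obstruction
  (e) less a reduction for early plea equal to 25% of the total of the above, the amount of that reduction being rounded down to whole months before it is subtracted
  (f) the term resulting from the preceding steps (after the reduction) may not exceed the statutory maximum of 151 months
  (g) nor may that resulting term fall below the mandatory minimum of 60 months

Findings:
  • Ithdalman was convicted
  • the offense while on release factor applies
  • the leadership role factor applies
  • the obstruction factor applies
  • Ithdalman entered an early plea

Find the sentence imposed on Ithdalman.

99 months

Offense while on release enhancement: +5 months
Leadership role enhancement: +34 months
Obstruction enhancement: +45 months
Adjusted term: 47 months + 5 months + 34 months + 45 months = 131 months
Early plea reduction: 25% of 131 months = 32 months (rounded down)
After reduction: 131 − 32 = 99 months
Cap at 151 months: 99 months is within the cap, no reduction.
Minimum 60 months: 99 months meets the minimum, no increase.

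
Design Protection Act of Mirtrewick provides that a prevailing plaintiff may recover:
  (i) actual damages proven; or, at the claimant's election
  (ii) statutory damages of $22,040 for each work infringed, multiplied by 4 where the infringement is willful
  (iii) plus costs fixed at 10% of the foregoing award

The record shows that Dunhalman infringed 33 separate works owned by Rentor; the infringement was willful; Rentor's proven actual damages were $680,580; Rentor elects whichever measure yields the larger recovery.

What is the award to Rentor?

Award: $3,200,208

Statutory damages: 33 × $22,040 = $727,320
Multiplied by 4: 4 × $727,320 = $2,909,280
Greater of actual damages ($680,580) or enhanced statutory damages ($2,909,280): $2,909,280
Costs: 10% of $2,909,280 = $290,928
Award plus costs: $2,909,280 + $290,928 = $3,200,208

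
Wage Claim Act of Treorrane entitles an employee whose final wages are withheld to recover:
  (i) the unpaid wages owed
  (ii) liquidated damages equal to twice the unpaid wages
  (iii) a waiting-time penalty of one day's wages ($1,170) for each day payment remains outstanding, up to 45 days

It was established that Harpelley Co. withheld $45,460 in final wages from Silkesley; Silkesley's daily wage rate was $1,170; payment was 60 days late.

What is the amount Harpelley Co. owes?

$189,030

Doubled: 2 × $45,460 = $90,920
Penalty days: min(60, 45) = 45
Waiting-time penalty: 45 × $1,170 = $52,650
Total award: $45,460 + $90,920 + $52,650 = $189,030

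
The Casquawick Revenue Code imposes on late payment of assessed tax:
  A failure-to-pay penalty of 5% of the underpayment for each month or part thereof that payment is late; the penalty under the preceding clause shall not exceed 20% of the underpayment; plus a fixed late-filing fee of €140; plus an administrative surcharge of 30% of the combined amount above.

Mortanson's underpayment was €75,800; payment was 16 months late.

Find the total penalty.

Accrued rate: 5% × 16 = 80%, capped at 20% → 20%
Failure-to-pay penalty: 20% of €75,800 = €15,160
Penalty before surcharge: €15,160 + €140 = €15,300
Administrative surcharge: 30% of €15,300 = €4,590
Total penalty: €15,300 + €4,590 = €19,890

€19,890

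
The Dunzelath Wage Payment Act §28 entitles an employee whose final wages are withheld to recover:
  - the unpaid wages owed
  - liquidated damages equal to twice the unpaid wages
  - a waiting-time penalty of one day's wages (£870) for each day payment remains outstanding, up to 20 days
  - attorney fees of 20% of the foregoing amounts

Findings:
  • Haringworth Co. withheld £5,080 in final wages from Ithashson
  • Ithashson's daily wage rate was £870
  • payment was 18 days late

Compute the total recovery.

£37,080

Doubled: 2 × £5,080 = £10,160
Penalty days: min(18, 20) = 18
Waiting-time penalty: 18 × £870 = £15,660
Subtotal: £5,080 + £10,160 + £15,660 = £30,900
Attorney fees: 20% of £30,900 = £6,180
Total award: £30,900 + £6,180 = £37,080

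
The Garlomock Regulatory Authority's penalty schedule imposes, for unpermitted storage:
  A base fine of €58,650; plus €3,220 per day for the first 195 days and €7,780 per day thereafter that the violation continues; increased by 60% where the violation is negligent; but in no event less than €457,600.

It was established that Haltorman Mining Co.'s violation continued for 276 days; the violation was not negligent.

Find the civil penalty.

Civil penalty: €1,316,730

First 195 days: 195 × €3,220 = €627,900
Remaining days: (276 − 195) × €7,780 = €630,180
Per-day component: €627,900 + €630,180 = €1,258,080
Base plus per-day: €58,650 + €1,258,080 = €1,316,730
The violation was not negligent: no 60% increase.
Minimum €457,600: €1,316,730 meets the minimum, no increase.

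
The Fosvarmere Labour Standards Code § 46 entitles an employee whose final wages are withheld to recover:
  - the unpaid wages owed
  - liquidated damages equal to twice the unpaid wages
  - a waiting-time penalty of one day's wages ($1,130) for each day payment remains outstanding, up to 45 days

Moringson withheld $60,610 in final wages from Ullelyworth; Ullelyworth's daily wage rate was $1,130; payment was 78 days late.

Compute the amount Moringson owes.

$232,680

Doubled: 2 × $60,610 = $121,220
Penalty days: min(78, 45) = 45
Waiting-time penalty: 45 × $1,130 = $50,850
Total award: $60,610 + $121,220 + $50,850 = $232,680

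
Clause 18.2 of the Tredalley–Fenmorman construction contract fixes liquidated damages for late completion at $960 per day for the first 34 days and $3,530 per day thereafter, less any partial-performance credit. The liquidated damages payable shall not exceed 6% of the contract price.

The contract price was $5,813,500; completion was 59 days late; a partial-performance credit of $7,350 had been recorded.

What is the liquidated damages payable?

First 34 days: 34 × $960 = $32,640
Remaining days: (59 − 34) × $3,530 = $88,250
Accrued per-day damages: $32,640 + $88,250 = $120,890
Less partial-performance credit: $120,890 − $7,350 = $113,540
Cap: 6% of $5,813,500 = $348,810
Cap at $348,810: $113,540 is within the cap, no reduction.

$113,540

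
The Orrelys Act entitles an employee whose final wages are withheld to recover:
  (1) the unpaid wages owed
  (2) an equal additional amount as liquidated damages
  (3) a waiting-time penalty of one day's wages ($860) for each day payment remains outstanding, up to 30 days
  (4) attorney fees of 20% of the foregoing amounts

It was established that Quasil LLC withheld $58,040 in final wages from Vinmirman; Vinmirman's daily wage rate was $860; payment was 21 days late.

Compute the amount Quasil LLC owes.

Total award: $160,968

Liquidated damages (equal amount): $58,040
Penalty days: min(21, 30) = 21
Waiting-time penalty: 21 × $860 = $18,060
Subtotal: $58,040 + $58,040 + $18,060 = $134,140
Attorney fees: 20% of $134,140 = $26,828
Total award: $134,140 + $26,828 = $160,968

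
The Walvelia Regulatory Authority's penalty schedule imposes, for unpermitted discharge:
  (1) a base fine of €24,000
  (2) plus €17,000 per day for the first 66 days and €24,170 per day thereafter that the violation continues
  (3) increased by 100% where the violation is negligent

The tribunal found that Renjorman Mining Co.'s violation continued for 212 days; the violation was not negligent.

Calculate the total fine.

First 66 days: 66 × €17,000 = €1,122,000
Remaining days: (212 − 66) × €24,170 = €3,528,820
Per-day component: €1,122,000 + €3,528,820 = €4,650,820
Base plus per-day: €24,000 + €4,650,820 = €4,674,820
The violation was not negligent: no 100% increase.

€4,674,820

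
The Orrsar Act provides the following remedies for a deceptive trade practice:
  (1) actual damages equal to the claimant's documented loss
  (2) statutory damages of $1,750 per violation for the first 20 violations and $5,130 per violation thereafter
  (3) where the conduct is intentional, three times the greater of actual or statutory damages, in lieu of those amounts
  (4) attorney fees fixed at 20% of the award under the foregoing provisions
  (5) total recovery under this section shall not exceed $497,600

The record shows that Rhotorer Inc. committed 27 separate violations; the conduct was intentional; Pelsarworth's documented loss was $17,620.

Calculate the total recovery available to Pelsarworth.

First 20 violations: 20 × $1,750 = $35,000
Remaining violations: (27 − 20) × $5,130 = $35,910
Statutory damages: $35,000 + $35,910 = $70,910
Greater of actual damages ($17,620) or statutory damages ($70,910): $70,910
Trebled: 3 × $70,910 = $212,730
Attorney fees: 20% of $212,730 = $42,546
Total before cap: $212,730 + $42,546 = $255,276
Cap at $497,600: $255,276 is within the cap, no reduction.

$255,276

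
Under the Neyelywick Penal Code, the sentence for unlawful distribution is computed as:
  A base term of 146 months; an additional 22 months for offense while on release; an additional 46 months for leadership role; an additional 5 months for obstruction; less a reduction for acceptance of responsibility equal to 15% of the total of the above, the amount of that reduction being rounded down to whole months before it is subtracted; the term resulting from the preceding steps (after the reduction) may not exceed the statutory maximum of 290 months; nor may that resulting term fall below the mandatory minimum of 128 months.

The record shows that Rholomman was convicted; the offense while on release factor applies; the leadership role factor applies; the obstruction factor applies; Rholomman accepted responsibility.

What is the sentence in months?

187 months

Offense while on release enhancement: +22 months
Leadership role enhancement: +46 months
Obstruction enhancement: +5 months
Adjusted term: 146 months + 22 months + 46 months + 5 months = 219 months
Acceptance of responsibility reduction: 15% of 219 months = 32 months (rounded down)
After reduction: 219 − 32 = 187 months
Cap at 290 months: 187 months is within the cap, no reduction.
Minimum 128 months: 187 months meets the minimum, no increase.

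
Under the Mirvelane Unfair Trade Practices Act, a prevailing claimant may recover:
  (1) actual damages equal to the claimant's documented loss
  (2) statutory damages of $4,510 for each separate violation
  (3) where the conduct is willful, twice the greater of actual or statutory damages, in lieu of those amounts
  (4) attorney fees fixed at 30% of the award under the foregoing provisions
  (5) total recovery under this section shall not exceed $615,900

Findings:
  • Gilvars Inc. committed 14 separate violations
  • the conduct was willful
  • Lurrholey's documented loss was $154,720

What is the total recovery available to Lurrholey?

Total recovery: $402,272

Statutory damages: 14 × $4,510 = $63,140
Greater of actual damages ($154,720) or statutory damages ($63,140): $154,720
Doubled: 2 × $154,720 = $309,440
Attorney fees: 30% of $309,440 = $92,832
Total before cap: $309,440 + $92,832 = $402,272
Cap at $615,900: $402,272 is within the cap, no reduction.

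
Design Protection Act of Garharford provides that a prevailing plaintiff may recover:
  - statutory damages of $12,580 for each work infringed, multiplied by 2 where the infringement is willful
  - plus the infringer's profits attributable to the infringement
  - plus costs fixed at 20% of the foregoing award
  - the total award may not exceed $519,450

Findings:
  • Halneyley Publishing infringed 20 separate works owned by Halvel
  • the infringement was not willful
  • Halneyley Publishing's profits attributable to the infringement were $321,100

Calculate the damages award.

$519,450

Statutory damages: 20 × $12,580 = $251,600
Infringement not willful: no ×2 enhancement.
Combined award: $251,600 + $321,100 = $572,700
Costs: 20% of $572,700 = $114,540
Award plus costs: $572,700 + $114,540 = $687,240
Cap at $519,450: $687,240 exceeds the cap → $519,450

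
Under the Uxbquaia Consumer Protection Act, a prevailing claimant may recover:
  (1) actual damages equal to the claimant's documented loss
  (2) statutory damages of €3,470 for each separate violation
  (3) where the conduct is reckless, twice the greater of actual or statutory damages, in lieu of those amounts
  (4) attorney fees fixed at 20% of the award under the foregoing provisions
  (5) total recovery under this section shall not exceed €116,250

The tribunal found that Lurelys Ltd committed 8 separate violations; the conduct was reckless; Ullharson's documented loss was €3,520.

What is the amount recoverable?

€66,624

Statutory damages: 8 × €3,470 = €27,760
Greater of actual damages (€3,520) or statutory damages (€27,760): €27,760
Doubled: 2 × €27,760 = €55,520
Attorney fees: 20% of €55,520 = €11,104
Total before cap: €55,520 + €11,104 = €66,624
Cap at €116,250: €66,624 is within the cap, no reduction.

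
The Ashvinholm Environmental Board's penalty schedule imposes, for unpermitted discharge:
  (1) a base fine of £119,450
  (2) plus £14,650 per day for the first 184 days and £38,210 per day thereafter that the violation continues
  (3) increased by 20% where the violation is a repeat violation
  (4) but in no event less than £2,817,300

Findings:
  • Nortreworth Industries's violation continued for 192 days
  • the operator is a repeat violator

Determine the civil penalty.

£3,744,876

First 184 days: 184 × £14,650 = £2,695,600
Remaining days: (192 − 184) × £38,210 = £305,680
Per-day component: £2,695,600 + £305,680 = £3,001,280
Base plus per-day: £119,450 + £3,001,280 = £3,120,730
Enhancement: 20% of £3,120,730 = £624,146
Enhanced fine: £3,120,730 + £624,146 = £3,744,876
Minimum £2,817,300: £3,744,876 meets the minimum, no increase.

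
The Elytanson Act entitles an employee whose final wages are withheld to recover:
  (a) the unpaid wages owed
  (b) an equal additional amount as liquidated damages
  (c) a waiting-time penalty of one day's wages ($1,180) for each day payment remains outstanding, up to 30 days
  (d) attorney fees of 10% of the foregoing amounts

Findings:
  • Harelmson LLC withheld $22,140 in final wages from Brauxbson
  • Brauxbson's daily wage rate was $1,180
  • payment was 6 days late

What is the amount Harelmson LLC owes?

$56,496

Liquidated damages (equal amount): $22,140
Penalty days: min(6, 30) = 6
Waiting-time penalty: 6 × $1,180 = $7,080
Subtotal: $22,140 + $22,140 + $7,080 = $51,360
Attorney fees: 10% of $51,360 = $5,136
Total award: $51,360 + $5,136 = $56,496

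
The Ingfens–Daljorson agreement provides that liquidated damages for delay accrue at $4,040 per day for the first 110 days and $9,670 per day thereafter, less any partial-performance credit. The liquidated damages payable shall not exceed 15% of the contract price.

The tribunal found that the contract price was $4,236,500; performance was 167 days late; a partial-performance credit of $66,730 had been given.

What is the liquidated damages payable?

First 110 days: 110 × $4,040 = $444,400
Remaining days: (167 − 110) × $9,670 = $551,190
Accrued per-day damages: $444,400 + $551,190 = $995,590
Less partial-performance credit: $995,590 − $66,730 = $928,860
Cap: 15% of $4,236,500 = $635,475
Cap at $635,475: $928,860 exceeds the cap → $635,475

$635,475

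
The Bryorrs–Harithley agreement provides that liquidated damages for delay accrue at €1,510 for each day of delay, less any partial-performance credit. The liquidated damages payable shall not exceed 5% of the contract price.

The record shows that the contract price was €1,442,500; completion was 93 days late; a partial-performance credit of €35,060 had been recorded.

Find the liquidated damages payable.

Per-day damages: 93 × €1,510 = €140,430
Less partial-performance credit: €140,430 − €35,060 = €105,370
Cap: 5% of €1,442,500 = €72,125
Cap at €72,125: €105,370 exceeds the cap → €72,125

Liquidated damages: €72,125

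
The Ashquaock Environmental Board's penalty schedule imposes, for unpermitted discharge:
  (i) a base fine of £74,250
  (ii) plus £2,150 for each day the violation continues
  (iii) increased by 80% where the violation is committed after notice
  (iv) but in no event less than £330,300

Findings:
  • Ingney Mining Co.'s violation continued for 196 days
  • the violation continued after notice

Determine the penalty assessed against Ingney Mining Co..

Per-day component: 196 × £2,150 = £421,400
Base plus per-day: £74,250 + £421,400 = £495,650
Enhancement: 80% of £495,650 = £396,520
Enhanced fine: £495,650 + £396,520 = £892,170
Minimum £330,300: £892,170 meets the minimum, no increase.

£892,170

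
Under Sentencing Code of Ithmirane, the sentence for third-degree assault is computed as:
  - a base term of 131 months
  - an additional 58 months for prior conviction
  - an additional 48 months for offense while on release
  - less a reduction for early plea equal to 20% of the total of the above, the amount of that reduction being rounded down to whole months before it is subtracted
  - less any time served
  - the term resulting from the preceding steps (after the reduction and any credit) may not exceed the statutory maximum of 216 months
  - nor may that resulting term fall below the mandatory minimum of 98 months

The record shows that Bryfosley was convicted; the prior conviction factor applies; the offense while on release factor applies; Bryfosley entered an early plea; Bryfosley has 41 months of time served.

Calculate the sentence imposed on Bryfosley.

Prior conviction enhancement: +58 months
Offense while on release enhancement: +48 months
Adjusted term: 131 months + 58 months + 48 months = 237 months
Early plea reduction: 20% of 237 months = 47 months (rounded down)
After reduction: 237 − 47 = 190 months
Less time served: 190 months − 41 months = 149 months
Cap at 216 months: 149 months is within the cap, no reduction.
Minimum 98 months: 149 months meets the minimum, no increase.

149 months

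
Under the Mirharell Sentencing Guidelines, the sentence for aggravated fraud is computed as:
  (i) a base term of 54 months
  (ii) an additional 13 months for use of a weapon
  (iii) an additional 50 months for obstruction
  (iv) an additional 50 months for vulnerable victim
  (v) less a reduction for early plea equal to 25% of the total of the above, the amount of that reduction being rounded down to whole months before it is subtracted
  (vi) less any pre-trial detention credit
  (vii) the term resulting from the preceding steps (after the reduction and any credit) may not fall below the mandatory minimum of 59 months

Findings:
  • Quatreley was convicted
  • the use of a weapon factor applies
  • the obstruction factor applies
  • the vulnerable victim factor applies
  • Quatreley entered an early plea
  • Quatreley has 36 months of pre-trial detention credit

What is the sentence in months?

Use of a weapon enhancement: +13 months
Obstruction enhancement: +50 months
Vulnerable victim enhancement: +50 months
Adjusted term: 54 months + 13 months + 50 months + 50 months = 167 months
Early plea reduction: 25% of 167 months = 41 months (rounded down)
After reduction: 167 − 41 = 126 months
Less pre-trial detention credit: 126 months − 36 months = 90 months
Minimum 59 months: 90 months meets the minimum, no increase.

90 months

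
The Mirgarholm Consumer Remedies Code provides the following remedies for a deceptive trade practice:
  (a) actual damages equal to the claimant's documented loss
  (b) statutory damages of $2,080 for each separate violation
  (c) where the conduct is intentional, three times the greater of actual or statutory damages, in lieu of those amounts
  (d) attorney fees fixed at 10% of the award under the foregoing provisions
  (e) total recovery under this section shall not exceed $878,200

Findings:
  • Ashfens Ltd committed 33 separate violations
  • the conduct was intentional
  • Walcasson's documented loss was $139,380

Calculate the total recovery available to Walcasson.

Statutory damages: 33 × $2,080 = $68,640
Greater of actual damages ($139,380) or statutory damages ($68,640): $139,380
Trebled: 3 × $139,380 = $418,140
Attorney fees: 10% of $418,140 = $41,814
Total before cap: $418,140 + $41,814 = $459,954
Cap at $878,200: $459,954 is within the cap, no reduction.

$459,954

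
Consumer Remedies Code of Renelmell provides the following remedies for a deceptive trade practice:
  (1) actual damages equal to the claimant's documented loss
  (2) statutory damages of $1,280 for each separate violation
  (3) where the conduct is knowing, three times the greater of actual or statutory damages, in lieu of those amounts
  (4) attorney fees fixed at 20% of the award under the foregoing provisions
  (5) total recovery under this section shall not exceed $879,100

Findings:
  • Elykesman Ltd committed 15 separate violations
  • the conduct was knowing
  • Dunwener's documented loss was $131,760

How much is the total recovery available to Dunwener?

Statutory damages: 15 × $1,280 = $19,200
Greater of actual damages ($131,760) or statutory damages ($19,200): $131,760
Trebled: 3 × $131,760 = $395,280
Attorney fees: 20% of $395,280 = $79,056
Total before cap: $395,280 + $79,056 = $474,336
Cap at $879,100: $474,336 is within the cap, no reduction.

$474,336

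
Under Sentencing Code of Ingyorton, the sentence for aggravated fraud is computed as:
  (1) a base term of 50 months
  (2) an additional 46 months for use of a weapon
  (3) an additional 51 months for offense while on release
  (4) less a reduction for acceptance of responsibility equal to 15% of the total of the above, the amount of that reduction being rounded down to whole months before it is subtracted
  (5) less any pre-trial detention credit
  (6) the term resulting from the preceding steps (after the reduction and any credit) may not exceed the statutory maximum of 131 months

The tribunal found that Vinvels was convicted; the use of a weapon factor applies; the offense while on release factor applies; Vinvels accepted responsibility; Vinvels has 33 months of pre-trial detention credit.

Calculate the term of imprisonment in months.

Sentence: 92 months

Use of a weapon enhancement: +46 months
Offense while on release enhancement: +51 months
Adjusted term: 50 months + 46 months + 51 months = 147 months
Acceptance of responsibility reduction: 15% of 147 months = 22 months (rounded down)
After reduction: 147 − 22 = 125 months
Less pre-trial detention credit: 125 months − 33 months = 92 months
Cap at 131 months: 92 months is within the cap, no reduction.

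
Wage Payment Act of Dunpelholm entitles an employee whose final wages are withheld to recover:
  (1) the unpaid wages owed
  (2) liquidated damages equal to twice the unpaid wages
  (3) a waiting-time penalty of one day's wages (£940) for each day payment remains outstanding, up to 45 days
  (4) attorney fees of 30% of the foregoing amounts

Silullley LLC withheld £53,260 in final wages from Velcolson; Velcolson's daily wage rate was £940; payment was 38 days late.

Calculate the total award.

Doubled: 2 × £53,260 = £106,520
Penalty days: min(38, 45) = 38
Waiting-time penalty: 38 × £940 = £35,720
Subtotal: £53,260 + £106,520 + £35,720 = £195,500
Attorney fees: 30% of £195,500 = £58,650
Total award: £195,500 + £58,650 = £254,150

£254,150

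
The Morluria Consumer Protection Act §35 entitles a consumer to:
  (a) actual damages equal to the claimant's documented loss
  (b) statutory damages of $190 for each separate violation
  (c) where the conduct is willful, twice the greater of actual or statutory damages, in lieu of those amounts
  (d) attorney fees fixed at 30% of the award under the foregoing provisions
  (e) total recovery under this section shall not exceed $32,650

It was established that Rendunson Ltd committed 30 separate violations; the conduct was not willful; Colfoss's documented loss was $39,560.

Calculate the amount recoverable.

Statutory damages: 30 × $190 = $5,700
Conduct not willful: the in-lieu enhancement does not apply.
Actual plus statutory damages: $39,560 + $5,700 = $45,260
Attorney fees: 30% of $45,260 = $13,578
Total before cap: $45,260 + $13,578 = $58,838
Cap at $32,650: $58,838 exceeds the cap → $32,650

$32,650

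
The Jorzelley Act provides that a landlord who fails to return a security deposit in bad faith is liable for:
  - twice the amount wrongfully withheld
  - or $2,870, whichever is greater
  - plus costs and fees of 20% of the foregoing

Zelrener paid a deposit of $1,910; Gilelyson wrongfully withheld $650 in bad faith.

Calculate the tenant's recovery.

$3,444

Doubled: 2 × $650 = $1,300
Minimum $2,870: $1,300 is below the minimum → $2,870
Costs and fees: 20% of $2,870 = $574
Total recovery: $2,870 + $574 = $3,444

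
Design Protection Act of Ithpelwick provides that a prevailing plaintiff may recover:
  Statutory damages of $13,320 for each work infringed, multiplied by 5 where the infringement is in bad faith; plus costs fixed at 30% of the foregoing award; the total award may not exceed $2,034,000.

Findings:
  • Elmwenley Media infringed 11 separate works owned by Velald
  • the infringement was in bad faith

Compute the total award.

$952,380

Statutory damages: 11 × $13,320 = $146,520
Multiplied by 5: 5 × $146,520 = $732,600
Costs: 30% of $732,600 = $219,780
Award plus costs: $732,600 + $219,780 = $952,380
Cap at $2,034,000: $952,380 is within the cap, no reduction.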